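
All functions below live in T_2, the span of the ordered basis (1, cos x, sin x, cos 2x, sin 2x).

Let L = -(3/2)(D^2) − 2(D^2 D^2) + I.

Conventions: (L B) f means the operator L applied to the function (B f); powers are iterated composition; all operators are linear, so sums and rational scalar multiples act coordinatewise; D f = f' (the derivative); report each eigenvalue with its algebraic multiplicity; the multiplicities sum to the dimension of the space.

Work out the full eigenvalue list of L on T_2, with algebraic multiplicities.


λ = -25 (multiplicity 2), λ = 1/2 (multiplicity 2), λ = 1 (multiplicity 1)

image of 1: 1
image of cos x: (1/2)cos x
image of sin x: (1/2)sin x
image of cos 2x: -25cos 2x
image of sin 2x: -25sin 2x
the matrix is diagonal; its diagonal is (1, 1/2, 1/2, -25, -25)
for a triangular matrix the eigenvalues are the diagonal entries, with algebraic multiplicity their repetition count


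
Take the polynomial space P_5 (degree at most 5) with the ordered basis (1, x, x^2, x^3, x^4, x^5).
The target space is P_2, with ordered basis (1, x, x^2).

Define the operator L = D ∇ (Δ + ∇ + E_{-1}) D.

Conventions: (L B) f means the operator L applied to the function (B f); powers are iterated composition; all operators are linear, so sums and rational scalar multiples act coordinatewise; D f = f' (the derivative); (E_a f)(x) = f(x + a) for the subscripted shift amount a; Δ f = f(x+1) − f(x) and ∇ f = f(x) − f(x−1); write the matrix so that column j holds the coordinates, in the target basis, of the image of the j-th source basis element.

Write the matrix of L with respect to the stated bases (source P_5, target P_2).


the matrix is [[0, 0, 0, 6, 12, 20]; [0, 0, 0, 0, 24, 60]; [0, 0, 0, 0, 0, 60]] (rows listed top to bottom)

image of 1: 0
image of x: 0
image of x^2: 0
image of x^3: 6
image of x^4: 24x + 12
image of x^5: 60x^2 + 60x + 20
each image's coordinates form column j of the matrix


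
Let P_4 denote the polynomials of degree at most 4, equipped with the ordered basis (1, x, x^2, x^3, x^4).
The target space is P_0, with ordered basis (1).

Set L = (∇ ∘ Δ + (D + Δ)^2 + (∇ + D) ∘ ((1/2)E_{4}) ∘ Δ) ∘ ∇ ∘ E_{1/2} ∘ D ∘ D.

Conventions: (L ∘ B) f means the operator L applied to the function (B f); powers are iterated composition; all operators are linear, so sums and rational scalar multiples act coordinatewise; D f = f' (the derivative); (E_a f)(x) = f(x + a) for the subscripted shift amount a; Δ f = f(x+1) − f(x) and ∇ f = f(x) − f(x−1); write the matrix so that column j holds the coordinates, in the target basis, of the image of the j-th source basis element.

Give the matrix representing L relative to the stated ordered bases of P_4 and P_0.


the matrix is [[0, 0, 0, 0, 0]] (rows listed top to bottom)

image of 1: 0
image of x: 0
image of x^2: 0
image of x^3: 0
image of x^4: 0
each image's coordinates form column j of the matrix


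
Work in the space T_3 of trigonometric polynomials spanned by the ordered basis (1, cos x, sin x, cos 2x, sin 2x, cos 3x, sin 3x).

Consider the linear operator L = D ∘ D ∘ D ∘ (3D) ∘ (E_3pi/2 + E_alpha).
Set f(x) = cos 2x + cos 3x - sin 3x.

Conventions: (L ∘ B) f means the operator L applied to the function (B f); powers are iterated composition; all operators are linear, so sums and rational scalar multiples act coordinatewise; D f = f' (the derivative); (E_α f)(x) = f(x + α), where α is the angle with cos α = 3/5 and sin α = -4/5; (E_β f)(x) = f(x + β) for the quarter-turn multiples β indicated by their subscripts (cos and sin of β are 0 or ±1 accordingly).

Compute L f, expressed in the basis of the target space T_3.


g(x) = -(1536/25)cos 2x + (1152/25)sin 2x - (48114/125)cos 3x + (8748/125)sin 3x

E_3pi/2 f = -cos 2x - cos 3x - sin 3x
E_alpha f = -(7/25)cos 2x + (24/25)sin 2x - (73/125)cos 3x + (161/125)sin 3x
(E_3pi/2 + E_alpha) f = -(32/25)cos 2x + (24/25)sin 2x - (198/125)cos 3x + (36/125)sin 3x
D (E_3pi/2 + E_alpha) f = (48/25)cos 2x + (64/25)sin 2x + (108/125)cos 3x + (594/125)sin 3x
(3D) (E_3pi/2 + E_alpha) f = (144/25)cos 2x + (192/25)sin 2x + (324/125)cos 3x + (1782/125)sin 3x
D (3D) (E_3pi/2 + E_alpha) f = (384/25)cos 2x - (288/25)sin 2x + (5346/125)cos 3x - (972/125)sin 3x
D D (3D) (E_3pi/2 + E_alpha) f = -(576/25)cos 2x - (768/25)sin 2x - (2916/125)cos 3x - (16038/125)sin 3x
D (D ∘ D ∘ (3D) ∘ (E_3pi/2 + E_alpha)) f = -(1536/25)cos 2x + (1152/25)sin 2x - (48114/125)cos 3x + (8748/125)sin 3x


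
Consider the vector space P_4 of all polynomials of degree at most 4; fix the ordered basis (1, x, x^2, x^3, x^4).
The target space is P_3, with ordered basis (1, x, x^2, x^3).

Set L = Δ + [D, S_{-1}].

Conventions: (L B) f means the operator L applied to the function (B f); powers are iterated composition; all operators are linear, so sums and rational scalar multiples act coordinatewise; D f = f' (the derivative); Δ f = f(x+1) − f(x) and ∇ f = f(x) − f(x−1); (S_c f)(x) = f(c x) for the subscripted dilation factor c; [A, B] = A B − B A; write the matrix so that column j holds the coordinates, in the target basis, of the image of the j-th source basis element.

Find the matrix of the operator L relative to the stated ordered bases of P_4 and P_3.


the matrix is [[0, -1, 1, 1, 1]; [0, 0, 6, 3, 4]; [0, 0, 0, -3, 6]; [0, 0, 0, 0, 12]] (rows listed top to bottom)

image of 1: 0
image of x: -1
image of x^2: 6x + 1
image of x^3: -3x^2 + 3x + 1
image of x^4: 12x^3 + 6x^2 + 4x + 1
each image's coordinates form column j of the matrix


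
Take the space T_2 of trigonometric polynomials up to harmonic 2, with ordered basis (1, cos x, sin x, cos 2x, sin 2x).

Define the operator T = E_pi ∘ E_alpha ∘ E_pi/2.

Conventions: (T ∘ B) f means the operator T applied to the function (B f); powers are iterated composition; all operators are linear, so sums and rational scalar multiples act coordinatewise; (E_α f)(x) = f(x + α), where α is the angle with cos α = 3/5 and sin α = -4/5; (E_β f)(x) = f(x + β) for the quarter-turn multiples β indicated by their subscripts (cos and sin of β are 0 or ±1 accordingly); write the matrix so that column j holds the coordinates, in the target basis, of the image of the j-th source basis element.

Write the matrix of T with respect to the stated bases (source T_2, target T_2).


the matrix is [[1, 0, 0, 0, 0]; [0, -4/5, -3/5, 0, 0]; [0, 3/5, -4/5, 0, 0]; [0, 0, 0, 7/25, 24/25]; [0, 0, 0, -24/25, 7/25]] (rows listed top to bottom)

image of 1: 1
image of cos x: -(4/5)cos x + (3/5)sin x
image of sin x: -(3/5)cos x - (4/5)sin x
image of cos 2x: (7/25)cos 2x - (24/25)sin 2x
image of sin 2x: (24/25)cos 2x + (7/25)sin 2x
each image's coordinates form column j of the matrix


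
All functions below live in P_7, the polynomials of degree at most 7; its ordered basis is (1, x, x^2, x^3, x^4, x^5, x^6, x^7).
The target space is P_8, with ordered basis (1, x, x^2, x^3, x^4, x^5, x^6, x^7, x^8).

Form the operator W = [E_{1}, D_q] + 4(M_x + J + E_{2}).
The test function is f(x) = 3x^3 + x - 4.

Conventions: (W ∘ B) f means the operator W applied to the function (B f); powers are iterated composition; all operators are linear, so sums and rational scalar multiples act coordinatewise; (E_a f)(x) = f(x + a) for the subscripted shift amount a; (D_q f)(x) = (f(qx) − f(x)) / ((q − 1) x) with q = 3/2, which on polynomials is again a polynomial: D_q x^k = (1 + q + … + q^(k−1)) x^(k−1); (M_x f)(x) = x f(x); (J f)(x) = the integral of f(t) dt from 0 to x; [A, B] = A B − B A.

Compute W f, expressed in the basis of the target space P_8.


the image equals g(x) = 15x^4 + 12x^3 + 78x^2 + 122x + 373/4

D_q f = (57/4)x^2 + 1
E_{1} D_q f = (57/4)x^2 + (57/2)x + 61/4
E_{1} f = 3x^3 + 9x^2 + 10x
D_q E_{1} f = (57/4)x^2 + (45/2)x + 10
[E_{1}, D_q] f = 6x + 21/4
M_x f = 3x^4 + x^2 - 4x
J f = (3/4)x^4 + (1/2)x^2 - 4x
E_{2} f = 3x^3 + 18x^2 + 37x + 22
(M_x + J + E_{2}) f = (15/4)x^4 + 3x^3 + (39/2)x^2 + 29x + 22
(4(M_x + J + E_{2})) f = 15x^4 + 12x^3 + 78x^2 + 116x + 88
([E_{1}, D_q] + 4(M_x + J + E_{2})) f = 15x^4 + 12x^3 + 78x^2 + 122x + 373/4


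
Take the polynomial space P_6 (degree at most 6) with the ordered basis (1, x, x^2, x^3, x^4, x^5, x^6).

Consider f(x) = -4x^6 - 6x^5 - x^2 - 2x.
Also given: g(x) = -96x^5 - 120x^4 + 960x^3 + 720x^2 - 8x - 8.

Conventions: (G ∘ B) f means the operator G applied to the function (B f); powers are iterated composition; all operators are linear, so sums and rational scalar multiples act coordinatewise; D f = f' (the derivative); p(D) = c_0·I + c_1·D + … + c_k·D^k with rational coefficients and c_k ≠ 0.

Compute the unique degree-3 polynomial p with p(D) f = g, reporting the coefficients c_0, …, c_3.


D^0 f = -4x^6 - 6x^5 - x^2 - 2x
D^1 f = -24x^5 - 30x^4 - 2x - 2
D^2 f = -120x^4 - 120x^3 - 2
D^3 f = -480x^3 - 360x^2
matching coefficients of g against c_0 f + c_1 Df + … from the top degree down determines the c_i
solution: c_0 = 0, c_1 = 4, c_2 = 0, c_3 = -2

p(D) = 4·D − 2·D^3, i.e. c_0 = 0, c_1 = 4, c_2 = 0, c_3 = -2


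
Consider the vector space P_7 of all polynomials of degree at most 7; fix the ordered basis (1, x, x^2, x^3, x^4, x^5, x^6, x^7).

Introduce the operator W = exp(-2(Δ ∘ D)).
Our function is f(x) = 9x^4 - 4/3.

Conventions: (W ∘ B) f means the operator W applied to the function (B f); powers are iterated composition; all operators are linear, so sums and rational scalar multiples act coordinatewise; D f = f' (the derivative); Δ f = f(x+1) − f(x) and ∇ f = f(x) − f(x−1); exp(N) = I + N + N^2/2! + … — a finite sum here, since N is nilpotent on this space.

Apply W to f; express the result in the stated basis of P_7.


order-1 term: -216x^2 - 216x - 72
order-2 term: 432
the series for exp(-2(Δ ∘ D)) f terminates at order 2
exp(-2(Δ ∘ D)) f = 9x^4 - 216x^2 - 216x + 1076/3

g(x) = 9x^4 - 216x^2 - 216x + 1076/3


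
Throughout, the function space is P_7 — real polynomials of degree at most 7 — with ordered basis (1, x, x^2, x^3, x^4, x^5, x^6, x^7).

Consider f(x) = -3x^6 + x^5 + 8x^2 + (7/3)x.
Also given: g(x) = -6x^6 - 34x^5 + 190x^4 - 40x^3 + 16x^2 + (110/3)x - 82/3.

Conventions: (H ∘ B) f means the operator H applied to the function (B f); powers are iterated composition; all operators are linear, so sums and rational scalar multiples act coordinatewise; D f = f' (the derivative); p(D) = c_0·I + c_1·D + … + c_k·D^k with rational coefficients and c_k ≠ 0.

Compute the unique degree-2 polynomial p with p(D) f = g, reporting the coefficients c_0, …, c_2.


D^0 f = -3x^6 + x^5 + 8x^2 + (7/3)x
D^1 f = -18x^5 + 5x^4 + 16x + 7/3
D^2 f = -90x^4 + 20x^3 + 16
matching coefficients of g against c_0 f + c_1 Df + … from the top degree down determines the c_i
solution: c_0 = 2, c_1 = 2, c_2 = -2

p(D) = 2·I + 2·D − 2·D^2, i.e. c_0 = 2, c_1 = 2, c_2 = -2


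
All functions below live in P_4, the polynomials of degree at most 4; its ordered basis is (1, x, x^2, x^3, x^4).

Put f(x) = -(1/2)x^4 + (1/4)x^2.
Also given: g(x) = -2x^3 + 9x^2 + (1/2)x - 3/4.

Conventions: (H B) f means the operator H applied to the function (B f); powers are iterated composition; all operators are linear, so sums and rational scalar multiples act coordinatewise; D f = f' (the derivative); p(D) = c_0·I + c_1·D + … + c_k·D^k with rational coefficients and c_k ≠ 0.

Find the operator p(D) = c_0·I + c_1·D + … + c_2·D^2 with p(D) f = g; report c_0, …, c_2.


D^0 f = -(1/2)x^4 + (1/4)x^2
D^1 f = -2x^3 + (1/2)x
D^2 f = -6x^2 + 1/2
matching coefficients of g against c_0 f + c_1 Df + … from the top degree down determines the c_i
solution: c_0 = 0, c_1 = 1, c_2 = -3/2

p(D) = D − (3/2)·D^2, i.e. c_0 = 0, c_1 = 1, c_2 = -3/2


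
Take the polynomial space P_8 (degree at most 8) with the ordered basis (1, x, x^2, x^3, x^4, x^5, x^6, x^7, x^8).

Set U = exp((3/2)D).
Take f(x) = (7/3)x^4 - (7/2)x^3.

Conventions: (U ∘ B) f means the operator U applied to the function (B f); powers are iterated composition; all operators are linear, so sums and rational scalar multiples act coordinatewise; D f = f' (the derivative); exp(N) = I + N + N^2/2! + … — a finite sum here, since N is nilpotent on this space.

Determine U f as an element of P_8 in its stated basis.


order-1 term: 14x^3 - (63/4)x^2
order-2 term: (63/2)x^2 - (189/8)x
order-3 term: (63/2)x - 189/16
order-4 term: 189/16
the series for exp((3/2)D) f terminates at order 4
exp((3/2)D) f = (7/3)x^4 + (21/2)x^3 + (63/4)x^2 + (63/8)x

the result is g(x) = (7/3)x^4 + (21/2)x^3 + (63/4)x^2 + (63/8)x


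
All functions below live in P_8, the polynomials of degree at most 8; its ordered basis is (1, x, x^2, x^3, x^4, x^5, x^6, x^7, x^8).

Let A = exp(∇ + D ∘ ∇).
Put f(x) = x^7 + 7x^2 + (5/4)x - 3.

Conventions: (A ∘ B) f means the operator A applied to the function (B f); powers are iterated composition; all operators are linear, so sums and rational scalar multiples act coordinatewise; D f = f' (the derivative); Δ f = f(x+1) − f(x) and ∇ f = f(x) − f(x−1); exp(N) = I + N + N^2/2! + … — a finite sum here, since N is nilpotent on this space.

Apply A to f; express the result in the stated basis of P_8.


g(x) = x^7 + 7x^6 + 42x^5 + 70x^4 + 175x^3 - 56x^2 + (817/4)x - 419/4

order-1 term: 7x^6 + 21x^5 - 70x^4 + 105x^3 - 84x^2 + 49x + 9/4
order-2 term: 21x^5 + 105x^4 - 175x^3 - 105x^2 + 427x - 252
order-3 term: 35x^4 + 210x^3 - 105x^2 - 420x + 301
order-4 term: 35x^3 + 210x^2 + 35x - 210
order-5 term: 21x^2 + 105x + 35
order-6 term: 7x + 21
order-7 term: 1
the series for exp(∇ + D ∘ ∇) f terminates at order 7
exp(∇ + D ∘ ∇) f = x^7 + 7x^6 + 42x^5 + 70x^4 + 175x^3 - 56x^2 + (817/4)x - 419/4


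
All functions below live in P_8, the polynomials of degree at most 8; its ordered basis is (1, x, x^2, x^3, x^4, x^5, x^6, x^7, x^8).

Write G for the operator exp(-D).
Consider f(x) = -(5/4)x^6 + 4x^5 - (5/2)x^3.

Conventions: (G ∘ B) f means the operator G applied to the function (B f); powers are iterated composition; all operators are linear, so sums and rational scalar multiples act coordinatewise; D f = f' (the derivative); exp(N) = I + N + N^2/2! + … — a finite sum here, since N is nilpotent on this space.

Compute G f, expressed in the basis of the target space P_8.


the image equals g(x) = -(5/4)x^6 + (23/2)x^5 - (155/4)x^4 + (125/2)x^3 - (205/4)x^2 + 20x - 11/4

order-1 term: (15/2)x^5 - 20x^4 + (15/2)x^2
order-2 term: -(75/4)x^4 + 40x^3 - (15/2)x
order-3 term: 25x^3 - 40x^2 + 5/2
order-4 term: -(75/4)x^2 + 20x
order-5 term: (15/2)x - 4
order-6 term: -5/4
the series for exp(-D) f terminates at order 6
exp(-D) f = -(5/4)x^6 + (23/2)x^5 - (155/4)x^4 + (125/2)x^3 - (205/4)x^2 + 20x - 11/4


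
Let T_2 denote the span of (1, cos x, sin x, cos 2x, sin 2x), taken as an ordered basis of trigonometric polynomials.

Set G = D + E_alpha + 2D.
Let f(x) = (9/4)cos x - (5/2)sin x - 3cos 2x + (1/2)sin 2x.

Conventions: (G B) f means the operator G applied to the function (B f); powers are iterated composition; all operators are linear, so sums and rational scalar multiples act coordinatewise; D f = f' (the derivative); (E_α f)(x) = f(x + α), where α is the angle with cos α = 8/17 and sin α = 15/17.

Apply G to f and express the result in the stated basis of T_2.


g(x) = -(147/17)cos x - (337/34)sin x + (1470/289)cos 2x + (11683/578)sin 2x

D f = -(5/2)cos x - (9/4)sin x + cos 2x + 6sin 2x
E_alpha f = -(39/34)cos x - (215/68)sin x + (603/289)cos 2x + (1279/578)sin 2x
D f = -(5/2)cos x - (9/4)sin x + cos 2x + 6sin 2x
(2D) f = -5cos x - (9/2)sin x + 2cos 2x + 12sin 2x
(D + E_alpha + 2D) f = -(147/17)cos x - (337/34)sin x + (1470/289)cos 2x + (11683/578)sin 2x


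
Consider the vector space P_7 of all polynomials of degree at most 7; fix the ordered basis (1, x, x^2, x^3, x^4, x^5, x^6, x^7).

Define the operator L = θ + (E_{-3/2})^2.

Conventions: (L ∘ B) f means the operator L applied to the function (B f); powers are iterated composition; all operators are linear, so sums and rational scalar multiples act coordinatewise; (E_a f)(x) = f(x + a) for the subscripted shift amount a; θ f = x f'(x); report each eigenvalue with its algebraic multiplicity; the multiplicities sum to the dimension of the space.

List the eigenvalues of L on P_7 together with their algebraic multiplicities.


image of 1: 1
image of x: 2x - 3
image of x^2: 3x^2 - 6x + 9
image of x^3: 4x^3 - 9x^2 + 27x - 27
image of x^4: 5x^4 - 12x^3 + 54x^2 - 108x + 81
image of x^5: 6x^5 - 15x^4 + 90x^3 - 270x^2 + 405x - 243
image of x^6: 7x^6 - 18x^5 + 135x^4 - 540x^3 + 1215x^2 - 1458x + 729
image of x^7: 8x^7 - 21x^6 + 189x^5 - 945x^4 + 2835x^3 - 5103x^2 + 5103x - 2187
the matrix is upper triangular; its diagonal is (1, 2, 3, 4, 5, 6, 7, 8)
for a triangular matrix the eigenvalues are the diagonal entries, with algebraic multiplicity their repetition count

λ = 1 (multiplicity 1), λ = 2 (multiplicity 1), λ = 3 (multiplicity 1), λ = 4 (multiplicity 1), λ = 5 (multiplicity 1), λ = 6 (multiplicity 1), λ = 7 (multiplicity 1), λ = 8 (multiplicity 1)


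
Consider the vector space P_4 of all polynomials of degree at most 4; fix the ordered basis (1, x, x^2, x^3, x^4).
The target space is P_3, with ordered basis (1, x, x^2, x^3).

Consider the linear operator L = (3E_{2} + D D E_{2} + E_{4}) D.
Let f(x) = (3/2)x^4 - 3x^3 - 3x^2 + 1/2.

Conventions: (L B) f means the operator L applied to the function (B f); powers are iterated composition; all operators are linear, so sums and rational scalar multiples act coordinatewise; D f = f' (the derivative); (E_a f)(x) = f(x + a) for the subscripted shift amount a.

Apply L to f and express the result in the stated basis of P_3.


D f = 6x^3 - 9x^2 - 6x
E_{2} D f = 6x^3 + 27x^2 + 30x
(3E_{2}) D f = 18x^3 + 81x^2 + 90x
E_{2} D f = 6x^3 + 27x^2 + 30x
D E_{2} D f = 18x^2 + 54x + 30
D D E_{2} D f = 36x + 54
E_{4} D f = 6x^3 + 63x^2 + 210x + 216
(3E_{2} + D D E_{2} + E_{4}) D f = 24x^3 + 144x^2 + 336x + 270

the result is g(x) = 24x^3 + 144x^2 + 336x + 270


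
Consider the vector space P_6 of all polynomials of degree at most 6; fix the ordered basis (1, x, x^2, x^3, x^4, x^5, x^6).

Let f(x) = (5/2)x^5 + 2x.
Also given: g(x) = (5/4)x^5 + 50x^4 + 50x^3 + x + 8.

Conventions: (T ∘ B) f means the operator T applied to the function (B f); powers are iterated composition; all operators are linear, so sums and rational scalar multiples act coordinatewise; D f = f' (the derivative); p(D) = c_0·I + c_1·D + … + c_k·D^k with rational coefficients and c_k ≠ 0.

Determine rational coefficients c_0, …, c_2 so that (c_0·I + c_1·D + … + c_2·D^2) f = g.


D^0 f = (5/2)x^5 + 2x
D^1 f = (25/2)x^4 + 2
D^2 f = 50x^3
matching coefficients of g against c_0 f + c_1 Df + … from the top degree down determines the c_i
solution: c_0 = 1/2, c_1 = 4, c_2 = 1

p(D) = (1/2)·I + 4·D + D^2, i.e. c_0 = 1/2, c_1 = 4, c_2 = 1


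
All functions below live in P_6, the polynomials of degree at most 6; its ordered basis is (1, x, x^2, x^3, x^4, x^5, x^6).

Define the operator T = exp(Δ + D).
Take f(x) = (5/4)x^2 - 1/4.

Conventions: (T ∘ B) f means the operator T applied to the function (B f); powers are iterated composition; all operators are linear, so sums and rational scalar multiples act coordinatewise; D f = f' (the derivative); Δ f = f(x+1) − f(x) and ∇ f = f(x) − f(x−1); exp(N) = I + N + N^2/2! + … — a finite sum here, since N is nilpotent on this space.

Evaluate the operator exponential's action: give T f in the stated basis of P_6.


the result is g(x) = (5/4)x^2 + 5x + 6

order-1 term: 5x + 5/4
order-2 term: 5
the series for exp(Δ + D) f terminates at order 2
exp(Δ + D) f = (5/4)x^2 + 5x + 6


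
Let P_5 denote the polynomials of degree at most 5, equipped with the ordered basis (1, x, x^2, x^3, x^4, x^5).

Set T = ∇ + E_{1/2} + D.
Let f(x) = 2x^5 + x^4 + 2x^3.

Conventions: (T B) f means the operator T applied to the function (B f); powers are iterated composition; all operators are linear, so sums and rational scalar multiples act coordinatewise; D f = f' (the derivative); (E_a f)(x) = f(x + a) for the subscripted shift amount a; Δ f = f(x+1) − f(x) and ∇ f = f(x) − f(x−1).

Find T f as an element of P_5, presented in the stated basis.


g(x) = 2x^5 + 26x^4 - 3x^3 + 33x^2 - (75/8)x + 27/8

∇ f = 10x^4 - 16x^3 + 20x^2 - 12x + 3
E_{1/2} f = 2x^5 + 6x^4 + 9x^3 + 7x^2 + (21/8)x + 3/8
D f = 10x^4 + 4x^3 + 6x^2
(∇ + E_{1/2} + D) f = 2x^5 + 26x^4 - 3x^3 + 33x^2 - (75/8)x + 27/8


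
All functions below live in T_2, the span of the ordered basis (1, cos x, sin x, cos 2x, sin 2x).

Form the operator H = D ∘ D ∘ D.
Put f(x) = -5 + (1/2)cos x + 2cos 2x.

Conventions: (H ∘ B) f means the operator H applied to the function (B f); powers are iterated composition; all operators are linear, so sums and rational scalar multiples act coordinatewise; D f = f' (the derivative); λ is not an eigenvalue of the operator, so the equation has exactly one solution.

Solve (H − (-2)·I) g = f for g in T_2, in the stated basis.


the result is g(x) = -5/2 + (1/5)cos x - (1/10)sin x + (1/17)cos 2x - (4/17)sin 2x

write g with unknown coordinates in the stated basis and equate coefficients in (H − (-2)·I) g = f
solving from the highest basis element down gives g = -5/2 + (1/5)cos x - (1/10)sin x + (1/17)cos 2x - (4/17)sin 2x
check: H g = (1/10)cos x + (1/5)sin x + (32/17)cos 2x + (8/17)sin 2x
so H g − (-2)·g = -5 + (1/2)cos x + 2cos 2x = f ✓


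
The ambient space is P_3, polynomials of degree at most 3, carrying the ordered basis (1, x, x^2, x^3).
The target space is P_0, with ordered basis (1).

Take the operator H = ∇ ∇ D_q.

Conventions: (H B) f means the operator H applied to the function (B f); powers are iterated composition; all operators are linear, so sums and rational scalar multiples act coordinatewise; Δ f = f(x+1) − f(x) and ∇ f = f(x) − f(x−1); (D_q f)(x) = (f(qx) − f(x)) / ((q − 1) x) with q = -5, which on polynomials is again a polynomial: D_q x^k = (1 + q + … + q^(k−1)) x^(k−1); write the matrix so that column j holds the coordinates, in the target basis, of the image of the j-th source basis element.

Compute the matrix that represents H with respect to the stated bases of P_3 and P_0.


the matrix is [[0, 0, 0, 42]] (rows listed top to bottom)

image of 1: 0
image of x: 0
image of x^2: 0
image of x^3: 42
each image's coordinates form column j of the matrix


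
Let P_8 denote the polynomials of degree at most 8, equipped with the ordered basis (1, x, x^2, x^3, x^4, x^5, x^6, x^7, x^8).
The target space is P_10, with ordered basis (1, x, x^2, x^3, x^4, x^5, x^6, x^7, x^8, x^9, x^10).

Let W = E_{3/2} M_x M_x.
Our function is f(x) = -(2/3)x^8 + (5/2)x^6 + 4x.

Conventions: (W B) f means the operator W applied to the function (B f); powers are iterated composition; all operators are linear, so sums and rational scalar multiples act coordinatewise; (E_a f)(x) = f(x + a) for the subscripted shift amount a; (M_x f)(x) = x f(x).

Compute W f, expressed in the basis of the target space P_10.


the result is g(x) = -(2/3)x^10 - 10x^9 - 65x^8 - 240x^7 - (2205/4)x^6 - (3213/4)x^5 - (2835/4)x^4 - (1199/4)x^3 + (5949/128)x^2 + (14391/128)x + 10017/256

M_x f = -(2/3)x^9 + (5/2)x^7 + 4x^2
M_x M_x f = -(2/3)x^10 + (5/2)x^8 + 4x^3
E_{3/2} M_x M_x f = -(2/3)x^10 - 10x^9 - 65x^8 - 240x^7 - (2205/4)x^6 - (3213/4)x^5 - (2835/4)x^4 - (1199/4)x^3 + (5949/128)x^2 + (14391/128)x + 10017/256


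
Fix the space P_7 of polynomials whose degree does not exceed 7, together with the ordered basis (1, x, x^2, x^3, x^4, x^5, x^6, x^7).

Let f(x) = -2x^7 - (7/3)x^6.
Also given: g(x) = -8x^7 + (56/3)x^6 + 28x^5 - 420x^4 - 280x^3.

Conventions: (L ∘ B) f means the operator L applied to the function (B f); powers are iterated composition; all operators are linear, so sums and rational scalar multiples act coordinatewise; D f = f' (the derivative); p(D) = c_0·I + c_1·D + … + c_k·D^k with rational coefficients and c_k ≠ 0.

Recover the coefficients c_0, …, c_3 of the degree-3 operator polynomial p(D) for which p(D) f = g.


D^0 f = -2x^7 - (7/3)x^6
D^1 f = -14x^6 - 14x^5
D^2 f = -84x^5 - 70x^4
D^3 f = -420x^4 - 280x^3
matching coefficients of g against c_0 f + c_1 Df + … from the top degree down determines the c_i
solution: c_0 = 4, c_1 = -2, c_2 = 0, c_3 = 1

c_0 = 4, c_1 = -2, c_2 = 0, c_3 = 1


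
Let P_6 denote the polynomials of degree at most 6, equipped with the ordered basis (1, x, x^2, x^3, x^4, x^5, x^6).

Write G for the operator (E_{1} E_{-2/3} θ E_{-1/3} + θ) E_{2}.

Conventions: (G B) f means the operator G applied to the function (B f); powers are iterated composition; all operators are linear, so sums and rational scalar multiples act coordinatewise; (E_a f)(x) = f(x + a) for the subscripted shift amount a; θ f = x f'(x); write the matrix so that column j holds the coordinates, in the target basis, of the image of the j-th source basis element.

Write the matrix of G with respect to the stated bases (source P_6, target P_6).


image of 1: 0
image of x: 2x + 1/3
image of x^2: 4x^2 + (26/3)x + 4/3
image of x^3: 6x^3 + 25x^2 + 28x + 4
image of x^4: 8x^4 + (148/3)x^3 + 104x^2 + 80x + 32/3
image of x^5: 10x^5 + (245/3)x^4 + (760/3)x^3 + 360x^2 + (640/3)x + 80/3
image of x^6: 12x^6 + 122x^5 + 500x^4 + 1040x^3 + 1120x^2 + 544x + 64
each image's coordinates form column j of the matrix

the matrix is [[0, 1/3, 4/3, 4, 32/3, 80/3, 64]; [0, 2, 26/3, 28, 80, 640/3, 544]; [0, 0, 4, 25, 104, 360, 1120]; [0, 0, 0, 6, 148/3, 760/3, 1040]; [0, 0, 0, 0, 8, 245/3, 500]; [0, 0, 0, 0, 0, 10, 122]; [0, 0, 0, 0, 0, 0, 12]] (rows listed top to bottom)


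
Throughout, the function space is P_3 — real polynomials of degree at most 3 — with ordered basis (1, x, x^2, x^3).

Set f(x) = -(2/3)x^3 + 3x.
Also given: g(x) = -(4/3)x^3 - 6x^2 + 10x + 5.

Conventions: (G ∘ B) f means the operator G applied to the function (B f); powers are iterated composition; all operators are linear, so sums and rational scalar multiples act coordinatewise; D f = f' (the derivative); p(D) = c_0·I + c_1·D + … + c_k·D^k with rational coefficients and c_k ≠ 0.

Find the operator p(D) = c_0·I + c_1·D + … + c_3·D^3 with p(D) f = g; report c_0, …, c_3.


p(D) = 2·I + 3·D − D^2 + D^3, i.e. c_0 = 2, c_1 = 3, c_2 = -1, c_3 = 1

D^0 f = -(2/3)x^3 + 3x
D^1 f = -2x^2 + 3
D^2 f = -4x
D^3 f = -4
matching coefficients of g against c_0 f + c_1 Df + … from the top degree down determines the c_i
solution: c_0 = 2, c_1 = 3, c_2 = -1, c_3 = 1


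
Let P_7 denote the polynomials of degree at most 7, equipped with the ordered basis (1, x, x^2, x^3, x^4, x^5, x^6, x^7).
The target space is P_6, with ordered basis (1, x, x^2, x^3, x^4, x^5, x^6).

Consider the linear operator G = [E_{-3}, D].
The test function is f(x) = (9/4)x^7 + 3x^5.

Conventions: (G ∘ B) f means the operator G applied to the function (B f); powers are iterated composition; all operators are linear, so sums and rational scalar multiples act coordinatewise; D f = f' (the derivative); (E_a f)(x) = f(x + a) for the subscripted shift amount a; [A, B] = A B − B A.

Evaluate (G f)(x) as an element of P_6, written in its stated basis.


D f = (63/4)x^6 + 15x^4
E_{-3} D f = (63/4)x^6 - (567/2)x^5 + (8565/4)x^4 - 8685x^3 + (79785/4)x^2 - (49167/2)x + 50787/4
E_{-3} f = (9/4)x^7 - (189/4)x^6 + (1713/4)x^5 - (8685/4)x^4 + (26595/4)x^3 - (49167/4)x^2 + (50787/4)x - 22599/4
D E_{-3} f = (63/4)x^6 - (567/2)x^5 + (8565/4)x^4 - 8685x^3 + (79785/4)x^2 - (49167/2)x + 50787/4
[E_{-3}, D] f = 0

g(x) = 0


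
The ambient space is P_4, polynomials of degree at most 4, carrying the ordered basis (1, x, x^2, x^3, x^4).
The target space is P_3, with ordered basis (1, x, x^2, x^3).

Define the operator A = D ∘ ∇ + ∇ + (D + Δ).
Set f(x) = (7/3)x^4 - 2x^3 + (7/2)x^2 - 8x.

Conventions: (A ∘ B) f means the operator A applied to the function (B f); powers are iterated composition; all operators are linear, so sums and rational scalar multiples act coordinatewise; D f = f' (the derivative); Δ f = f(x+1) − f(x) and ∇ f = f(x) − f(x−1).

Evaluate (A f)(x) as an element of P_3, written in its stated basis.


∇ f = (28/3)x^3 - 20x^2 + (67/3)x - 95/6
D ∇ f = 28x^2 - 40x + 67/3
∇ f = (28/3)x^3 - 20x^2 + (67/3)x - 95/6
D f = (28/3)x^3 - 6x^2 + 7x - 8
Δ f = (28/3)x^3 + 8x^2 + (31/3)x - 25/6
(D + Δ) f = (56/3)x^3 + 2x^2 + (52/3)x - 73/6
(D ∘ ∇ + ∇ + (D + Δ)) f = 28x^3 + 10x^2 - (1/3)x - 17/3

the result is g(x) = 28x^3 + 10x^2 - (1/3)x - 17/3


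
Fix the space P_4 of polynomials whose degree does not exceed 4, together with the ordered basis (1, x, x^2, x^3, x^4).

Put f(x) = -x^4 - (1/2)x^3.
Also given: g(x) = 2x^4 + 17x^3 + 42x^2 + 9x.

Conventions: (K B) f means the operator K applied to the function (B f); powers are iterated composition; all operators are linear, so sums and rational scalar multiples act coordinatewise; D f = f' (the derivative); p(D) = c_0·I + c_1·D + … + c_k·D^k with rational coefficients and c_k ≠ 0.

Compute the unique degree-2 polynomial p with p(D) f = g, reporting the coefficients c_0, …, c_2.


D^0 f = -x^4 - (1/2)x^3
D^1 f = -4x^3 - (3/2)x^2
D^2 f = -12x^2 - 3x
matching coefficients of g against c_0 f + c_1 Df + … from the top degree down determines the c_i
solution: c_0 = -2, c_1 = -4, c_2 = -3

c_0 = -2, c_1 = -4, c_2 = -3


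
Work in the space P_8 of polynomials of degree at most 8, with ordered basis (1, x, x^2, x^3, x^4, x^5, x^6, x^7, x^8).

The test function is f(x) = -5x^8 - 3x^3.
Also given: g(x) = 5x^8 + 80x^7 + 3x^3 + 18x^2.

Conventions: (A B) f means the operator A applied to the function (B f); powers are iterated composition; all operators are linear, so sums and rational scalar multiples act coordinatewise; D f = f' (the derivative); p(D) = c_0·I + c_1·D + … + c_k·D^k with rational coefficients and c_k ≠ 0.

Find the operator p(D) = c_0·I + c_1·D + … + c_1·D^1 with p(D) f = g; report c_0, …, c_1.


D^0 f = -5x^8 - 3x^3
D^1 f = -40x^7 - 9x^2
matching coefficients of g against c_0 f + c_1 Df + … from the top degree down determines the c_i
solution: c_0 = -1, c_1 = -2

c_0 = -1, c_1 = -2


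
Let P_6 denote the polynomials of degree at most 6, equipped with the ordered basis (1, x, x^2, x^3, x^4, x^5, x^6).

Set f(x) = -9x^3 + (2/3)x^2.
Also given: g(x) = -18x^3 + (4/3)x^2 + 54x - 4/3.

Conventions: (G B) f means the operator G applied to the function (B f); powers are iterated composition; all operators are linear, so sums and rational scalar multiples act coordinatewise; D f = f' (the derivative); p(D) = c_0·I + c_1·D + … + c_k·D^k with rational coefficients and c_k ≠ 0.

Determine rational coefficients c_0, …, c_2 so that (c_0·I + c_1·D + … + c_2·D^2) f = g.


p(D) = 2·I − D^2, i.e. c_0 = 2, c_1 = 0, c_2 = -1

D^0 f = -9x^3 + (2/3)x^2
D^1 f = -27x^2 + (4/3)x
D^2 f = -54x + 4/3
matching coefficients of g against c_0 f + c_1 Df + … from the top degree down determines the c_i
solution: c_0 = 2, c_1 = 0, c_2 = -1


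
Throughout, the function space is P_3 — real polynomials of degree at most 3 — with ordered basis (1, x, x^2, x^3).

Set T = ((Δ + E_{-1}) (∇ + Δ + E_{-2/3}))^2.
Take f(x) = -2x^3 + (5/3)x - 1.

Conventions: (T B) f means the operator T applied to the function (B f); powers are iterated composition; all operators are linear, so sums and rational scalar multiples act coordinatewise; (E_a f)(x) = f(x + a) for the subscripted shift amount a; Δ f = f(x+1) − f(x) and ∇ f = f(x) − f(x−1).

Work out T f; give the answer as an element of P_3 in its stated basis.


∇ f = -6x^2 + 6x - 1/3
Δ f = -6x^2 - 6x - 1/3
E_{-2/3} f = -2x^3 + 4x^2 - x - 41/27
(∇ + Δ + E_{-2/3}) f = -2x^3 - 8x^2 - x - 59/27
Δ (∇ + Δ + E_{-2/3}) f = -6x^2 - 22x - 11
E_{-1} (∇ + Δ + E_{-2/3}) f = -2x^3 - 2x^2 + 9x - 194/27
(Δ + E_{-1}) (∇ + Δ + E_{-2/3}) f = -2x^3 - 8x^2 - 13x - 491/27
∇ ((Δ + E_{-1}) (∇ + Δ + E_{-2/3})) f = -6x^2 - 10x - 7
Δ ((Δ + E_{-1}) (∇ + Δ + E_{-2/3})) f = -6x^2 - 22x - 23
E_{-2/3} ((Δ + E_{-1}) (∇ + Δ + E_{-2/3})) f = -2x^3 - 4x^2 - 5x - 337/27
(∇ + Δ + E_{-2/3}) ((Δ + E_{-1}) (∇ + Δ + E_{-2/3})) f = -2x^3 - 16x^2 - 37x - 1147/27
Δ (∇ + Δ + E_{-2/3}) ((Δ + E_{-1}) (∇ + Δ + E_{-2/3})) f = -6x^2 - 38x - 55
E_{-1} (∇ + Δ + E_{-2/3}) ((Δ + E_{-1}) (∇ + Δ + E_{-2/3})) f = -2x^3 - 10x^2 - 11x - 526/27
(Δ + E_{-1}) (∇ + Δ + E_{-2/3}) ((Δ + E_{-1}) (∇ + Δ + E_{-2/3})) f = -2x^3 - 16x^2 - 49x - 2011/27

the result is g(x) = -2x^3 - 16x^2 - 49x - 2011/27


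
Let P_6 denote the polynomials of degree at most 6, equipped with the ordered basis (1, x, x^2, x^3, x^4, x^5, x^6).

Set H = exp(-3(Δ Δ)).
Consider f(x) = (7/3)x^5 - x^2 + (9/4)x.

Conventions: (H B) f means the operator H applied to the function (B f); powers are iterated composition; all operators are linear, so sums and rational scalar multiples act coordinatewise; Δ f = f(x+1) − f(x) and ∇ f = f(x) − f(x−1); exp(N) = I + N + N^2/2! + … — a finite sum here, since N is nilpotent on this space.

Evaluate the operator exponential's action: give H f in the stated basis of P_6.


order-1 term: -140x^3 - 420x^2 - 490x - 204
order-2 term: 1260x + 2520
the series for exp(-3(Δ Δ)) f terminates at order 2
exp(-3(Δ Δ)) f = (7/3)x^5 - 140x^3 - 421x^2 + (3089/4)x + 2316

g(x) = (7/3)x^5 - 140x^3 - 421x^2 + (3089/4)x + 2316


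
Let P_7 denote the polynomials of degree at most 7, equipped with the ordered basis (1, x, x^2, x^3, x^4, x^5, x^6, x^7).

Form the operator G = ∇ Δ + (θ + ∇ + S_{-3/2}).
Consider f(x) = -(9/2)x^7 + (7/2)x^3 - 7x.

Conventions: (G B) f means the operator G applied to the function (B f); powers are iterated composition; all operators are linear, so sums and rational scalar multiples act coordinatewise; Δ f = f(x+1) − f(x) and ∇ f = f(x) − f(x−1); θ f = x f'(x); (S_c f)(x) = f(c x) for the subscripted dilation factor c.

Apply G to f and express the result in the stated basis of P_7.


the result is g(x) = (11619/256)x^7 - (63/2)x^6 - (189/2)x^5 - (315/2)x^4 - (2541/16)x^3 - 84x^2 - (35/2)x - 8

Δ f = -(63/2)x^6 - (189/2)x^5 - (315/2)x^4 - (315/2)x^3 - 84x^2 - 21x - 8
∇ Δ f = -189x^5 - 315x^3 - 42x
θ f = -(63/2)x^7 + (21/2)x^3 - 7x
∇ f = -(63/2)x^6 + (189/2)x^5 - (315/2)x^4 + (315/2)x^3 - 84x^2 + 21x - 8
S_{-3/2} f = (19683/256)x^7 - (189/16)x^3 + (21/2)x
(θ + ∇ + S_{-3/2}) f = (11619/256)x^7 - (63/2)x^6 + (189/2)x^5 - (315/2)x^4 + (2499/16)x^3 - 84x^2 + (49/2)x - 8
(∇ Δ + (θ + ∇ + S_{-3/2})) f = (11619/256)x^7 - (63/2)x^6 - (189/2)x^5 - (315/2)x^4 - (2541/16)x^3 - 84x^2 - (35/2)x - 8


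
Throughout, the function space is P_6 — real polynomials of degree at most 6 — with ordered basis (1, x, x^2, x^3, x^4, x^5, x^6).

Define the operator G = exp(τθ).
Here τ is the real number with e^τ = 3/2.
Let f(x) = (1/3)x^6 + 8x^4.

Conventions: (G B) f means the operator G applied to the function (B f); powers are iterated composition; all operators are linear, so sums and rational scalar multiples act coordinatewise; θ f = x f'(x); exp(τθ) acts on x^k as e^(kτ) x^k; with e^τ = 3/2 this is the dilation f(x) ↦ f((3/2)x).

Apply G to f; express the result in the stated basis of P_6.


exp(τθ) x^k = e^(kτ) x^k; with e^τ = 3/2 this sends x^k to (3/2)^k x^k
x^4 ↦ 81/16 x^4
x^6 ↦ 729/64 x^6
applying this coordinatewise to f: exp(τθ) f = (243/64)x^6 + (81/2)x^4

g(x) = (243/64)x^6 + (81/2)x^4


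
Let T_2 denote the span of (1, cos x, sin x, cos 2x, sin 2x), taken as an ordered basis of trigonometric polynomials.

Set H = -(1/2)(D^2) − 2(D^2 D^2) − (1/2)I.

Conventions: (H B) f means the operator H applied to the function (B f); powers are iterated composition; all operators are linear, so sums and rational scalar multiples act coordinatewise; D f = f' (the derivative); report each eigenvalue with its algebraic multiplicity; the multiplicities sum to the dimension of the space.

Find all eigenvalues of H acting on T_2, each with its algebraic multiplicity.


image of 1: -1/2
image of cos x: -2cos x
image of sin x: -2sin x
image of cos 2x: -(61/2)cos 2x
image of sin 2x: -(61/2)sin 2x
the matrix is diagonal; its diagonal is (-1/2, -2, -2, -61/2, -61/2)
for a triangular matrix the eigenvalues are the diagonal entries, with algebraic multiplicity their repetition count

λ = -61/2 (multiplicity 2), λ = -2 (multiplicity 2), λ = -1/2 (multiplicity 1)


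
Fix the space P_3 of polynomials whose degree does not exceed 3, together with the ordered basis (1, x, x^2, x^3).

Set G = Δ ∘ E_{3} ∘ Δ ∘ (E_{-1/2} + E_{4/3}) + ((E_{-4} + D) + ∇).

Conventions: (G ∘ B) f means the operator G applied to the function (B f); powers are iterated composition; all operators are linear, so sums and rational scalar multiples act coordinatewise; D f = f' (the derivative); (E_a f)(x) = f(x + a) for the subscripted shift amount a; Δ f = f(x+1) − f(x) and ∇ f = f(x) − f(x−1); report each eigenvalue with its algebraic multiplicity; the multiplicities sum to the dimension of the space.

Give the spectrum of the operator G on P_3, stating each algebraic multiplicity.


image of 1: 1
image of x: x - 2
image of x^2: x^2 - 4x + 19
image of x^3: x^3 - 6x^2 + 57x - 10
the matrix is upper triangular; its diagonal is (1, 1, 1, 1)
for a triangular matrix the eigenvalues are the diagonal entries, with algebraic multiplicity their repetition count

λ = 1 (multiplicity 4)


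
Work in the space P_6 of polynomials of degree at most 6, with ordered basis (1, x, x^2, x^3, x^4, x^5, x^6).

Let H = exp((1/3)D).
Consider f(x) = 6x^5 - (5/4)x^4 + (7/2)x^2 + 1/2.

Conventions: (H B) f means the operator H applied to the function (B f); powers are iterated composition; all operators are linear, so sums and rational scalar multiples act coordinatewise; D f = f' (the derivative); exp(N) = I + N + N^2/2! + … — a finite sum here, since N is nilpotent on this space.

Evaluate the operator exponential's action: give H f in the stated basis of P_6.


order-1 term: 10x^4 - (5/3)x^3 + (7/3)x
order-2 term: (20/3)x^3 - (5/6)x^2 + 7/18
order-3 term: (20/9)x^2 - (5/27)x
order-4 term: (10/27)x - 5/324
order-5 term: 2/81
the series for exp((1/3)D) f terminates at order 5
exp((1/3)D) f = 6x^5 + (35/4)x^4 + 5x^3 + (44/9)x^2 + (68/27)x + 97/108

g(x) = 6x^5 + (35/4)x^4 + 5x^3 + (44/9)x^2 + (68/27)x + 97/108


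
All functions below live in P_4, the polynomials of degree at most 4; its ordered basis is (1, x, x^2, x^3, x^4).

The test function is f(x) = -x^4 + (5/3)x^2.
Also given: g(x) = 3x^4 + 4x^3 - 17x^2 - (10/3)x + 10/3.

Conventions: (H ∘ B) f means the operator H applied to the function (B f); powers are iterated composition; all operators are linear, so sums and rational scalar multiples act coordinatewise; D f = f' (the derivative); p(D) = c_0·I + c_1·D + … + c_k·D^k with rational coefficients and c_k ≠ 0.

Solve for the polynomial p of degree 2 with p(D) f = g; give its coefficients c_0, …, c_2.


D^0 f = -x^4 + (5/3)x^2
D^1 f = -4x^3 + (10/3)x
D^2 f = -12x^2 + 10/3
matching coefficients of g against c_0 f + c_1 Df + … from the top degree down determines the c_i
solution: c_0 = -3, c_1 = -1, c_2 = 1

c_0 = -3, c_1 = -1, c_2 = 1


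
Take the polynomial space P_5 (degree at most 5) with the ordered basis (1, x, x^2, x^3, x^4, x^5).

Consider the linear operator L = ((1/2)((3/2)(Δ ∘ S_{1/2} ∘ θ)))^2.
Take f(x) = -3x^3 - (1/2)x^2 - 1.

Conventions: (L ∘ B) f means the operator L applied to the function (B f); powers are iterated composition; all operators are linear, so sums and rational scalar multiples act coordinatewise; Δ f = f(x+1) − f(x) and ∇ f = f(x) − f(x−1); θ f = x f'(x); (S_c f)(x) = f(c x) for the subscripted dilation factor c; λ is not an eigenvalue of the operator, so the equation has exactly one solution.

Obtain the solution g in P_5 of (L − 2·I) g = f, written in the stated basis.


the result is g(x) = (3/2)x^3 + (1/4)x^2 + (243/512)x + 517/512

write g with unknown coordinates in the stated basis and equate coefficients in (L − 2·I) g = f
solving from the highest basis element down gives g = (3/2)x^3 + (1/4)x^2 + (243/512)x + 517/512
check: L g = (243/256)x + 261/256
so L g − 2·g = -3x^3 - (1/2)x^2 - 1 = f ✓
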